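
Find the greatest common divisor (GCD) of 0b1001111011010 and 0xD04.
Convert 0b1001111011010 (binary) → 4096 + 512 + 256 + 128 + 64 + 16 + 8 + 2 = 5082 (decimal)
Convert 0xD04 (hexadecimal) → 13×256 + 4 = 3332 (decimal)
Compute gcd(5082, 3332) = 14
14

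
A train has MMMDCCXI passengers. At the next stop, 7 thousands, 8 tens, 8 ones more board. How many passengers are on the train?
Convert MMMDCCXI (Roman numeral) → 1000 + 1000 + 1000 + 500 + 100 + 100 + 10 + 1 = 3711 (decimal)
Convert 7 thousands, 8 tens, 8 ones (place-value notation) → 7×1000 + 8×10 + 8 = 7088 (decimal)
Compute 3711 + 7088 = 10799
10799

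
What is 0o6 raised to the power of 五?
Convert 0o6 (octal) → 6 (decimal)
Convert 五 (Chinese numeral) → 5 (decimal)
Compute 6 ^ 5 = 7776
7776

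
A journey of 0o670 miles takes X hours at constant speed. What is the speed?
Convert 0o670 (octal) → 6×64 + 7×8 = 440 (decimal)
Convert X (Roman numeral) → 10 (decimal)
Compute 440 ÷ 10 = 44
44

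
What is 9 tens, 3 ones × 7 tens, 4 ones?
Convert 9 tens, 3 ones (place-value notation) → 9×10 + 3 = 93 (decimal)
Convert 7 tens, 4 ones (place-value notation) → 7×10 + 4 = 74 (decimal)
Compute 93 × 74 = 6882
6882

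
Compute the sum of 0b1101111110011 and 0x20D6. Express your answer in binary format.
Convert 0b1101111110011 (binary) → 4096 + 2048 + 512 + 256 + 128 + 64 + 32 + 16 + 2 + 1 = 7155 (decimal)
Convert 0x20D6 (hexadecimal) → 2×4096 + 13×16 + 6 = 8406 (decimal)
Compute 7155 + 8406 = 15561
Convert 15561 (decimal) → 15561 = 8192 + 4096 + 2048 + 1024 + 128 + 64 + 8 + 1 → 0b11110011001001 (binary)
0b11110011001001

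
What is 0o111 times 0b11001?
Convert 0o111 (octal) → 1×64 + 1×8 + 1 = 73 (decimal)
Convert 0b11001 (binary) → 16 + 8 + 1 = 25 (decimal)
Compute 73 × 25 = 1825
1825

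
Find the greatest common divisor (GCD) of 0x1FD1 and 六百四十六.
Convert 0x1FD1 (hexadecimal) → 1×4096 + 15×256 + 13×16 + 1 = 8145 (decimal)
Convert 六百四十六 (Chinese numeral) → 6×100 + 4×10 + 6 = 646 (decimal)
Compute gcd(8145, 646) = 1
1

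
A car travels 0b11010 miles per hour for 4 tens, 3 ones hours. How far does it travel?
Convert 0b11010 (binary) → 16 + 8 + 2 = 26 (decimal)
Convert 4 tens, 3 ones (place-value notation) → 4×10 + 3 = 43 (decimal)
Compute 26 × 43 = 1118
1118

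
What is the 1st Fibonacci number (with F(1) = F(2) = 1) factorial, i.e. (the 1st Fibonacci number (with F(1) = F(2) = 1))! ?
Convert the 1st Fibonacci number (with F(1) = F(2) = 1) (Fibonacci index) → 1 (decimal)
Compute 1! = 1
1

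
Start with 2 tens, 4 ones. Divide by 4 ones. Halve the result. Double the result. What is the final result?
Convert 2 tens, 4 ones (place-value notation) → 2×10 + 4 = 24 (decimal)
Start: 24
Convert 4 ones (place-value notation) → 4 (decimal)
24 ÷ 4 = 6
6 ÷ 2 = 3
3 × 2 = 6
6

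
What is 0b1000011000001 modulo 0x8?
Convert 0b1000011000001 (binary) → 4096 + 128 + 64 + 1 = 4289 (decimal)
Convert 0x8 (hexadecimal) → 8 (decimal)
Compute 4289 mod 8 = 1
1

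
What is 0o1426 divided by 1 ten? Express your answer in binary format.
Convert 0o1426 (octal) → 1×512 + 4×64 + 2×8 + 6 = 790 (decimal)
Convert 1 ten (place-value notation) → 1×10 = 10 (decimal)
Compute 790 ÷ 10 = 79
Convert 79 (decimal) → 79 = 64 + 8 + 4 + 2 + 1 → 0b1001111 (binary)
0b1001111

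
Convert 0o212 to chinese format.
Convert 0o212 (octal) → 2×64 + 1×8 + 2 = 138 (decimal)
Convert 138 (decimal) → 138 = 1×100 + 3×10 + 8 → 一百三十八 (Chinese numeral)
一百三十八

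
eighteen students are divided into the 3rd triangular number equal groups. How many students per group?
Convert eighteen (English words) → 18 (decimal)
Convert the 3rd triangular number (triangular index) → 3×4/2 = 6 (decimal)
Compute 18 ÷ 6 = 3
3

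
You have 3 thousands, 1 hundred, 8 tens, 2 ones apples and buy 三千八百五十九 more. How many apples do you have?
Convert 3 thousands, 1 hundred, 8 tens, 2 ones (place-value notation) → 3×1000 + 1×100 + 8×10 + 2 = 3182 (decimal)
Convert 三千八百五十九 (Chinese numeral) → 3×1000 + 8×100 + 5×10 + 9 = 3859 (decimal)
Compute 3182 + 3859 = 7041
7041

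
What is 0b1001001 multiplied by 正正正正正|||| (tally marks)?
Convert 0b1001001 (binary) → 64 + 8 + 1 = 73 (decimal)
Convert 正正正正正|||| (tally marks) → 5 + 5 + 5 + 5 + 5 + 4 = 29 (decimal)
Compute 73 × 29 = 2117
2117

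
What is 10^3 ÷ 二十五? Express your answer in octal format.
Convert 10^3 (power) → 1000 (decimal)
Convert 二十五 (Chinese numeral) → 2×10 + 5 = 25 (decimal)
Compute 1000 ÷ 25 = 40
Convert 40 (decimal) → 40 = 5×8 → 0o50 (octal)
0o50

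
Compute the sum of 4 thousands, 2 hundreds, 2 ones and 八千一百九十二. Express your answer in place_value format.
Convert 4 thousands, 2 hundreds, 2 ones (place-value notation) → 4×1000 + 2×100 + 2 = 4202 (decimal)
Convert 八千一百九十二 (Chinese numeral) → 8×1000 + 1×100 + 9×10 + 2 = 8192 (decimal)
Compute 4202 + 8192 = 12394
Convert 12394 (decimal) → 12394 = 12×1000 + 3×100 + 9×10 + 4 → 12 thousands, 3 hundreds, 9 tens, 4 ones (place-value notation)
12 thousands, 3 hundreds, 9 tens, 4 ones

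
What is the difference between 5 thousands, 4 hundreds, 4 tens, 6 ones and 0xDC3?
Convert 5 thousands, 4 hundreds, 4 tens, 6 ones (place-value notation) → 5×1000 + 4×100 + 4×10 + 6 = 5446 (decimal)
Convert 0xDC3 (hexadecimal) → 13×256 + 12×16 + 3 = 3523 (decimal)
Difference: |5446 - 3523| = 1923
1923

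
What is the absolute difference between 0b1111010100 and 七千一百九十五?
Convert 0b1111010100 (binary) → 512 + 256 + 128 + 64 + 16 + 4 = 980 (decimal)
Convert 七千一百九十五 (Chinese numeral) → 7×1000 + 1×100 + 9×10 + 5 = 7195 (decimal)
Compute |980 - 7195| = 6215
6215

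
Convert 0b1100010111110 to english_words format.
Convert 0b1100010111110 (binary) → 4096 + 2048 + 128 + 32 + 16 + 8 + 4 + 2 = 6334 (decimal)
Convert 6334 (decimal) → 6334 = 6×1000 + 3×100 + 34 → six thousand three hundred thirty-four (English words)
six thousand three hundred thirty-four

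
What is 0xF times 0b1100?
Convert 0xF (hexadecimal) → 15 (decimal)
Convert 0b1100 (binary) → 8 + 4 = 12 (decimal)
Compute 15 × 12 = 180
180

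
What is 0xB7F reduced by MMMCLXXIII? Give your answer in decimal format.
Convert 0xB7F (hexadecimal) → 11×256 + 7×16 + 15 = 2943 (decimal)
Convert MMMCLXXIII (Roman numeral) → 1000 + 1000 + 1000 + 100 + 50 + 10 + 10 + 1 + 1 + 1 = 3173 (decimal)
Compute 2943 - 3173 = -230
-230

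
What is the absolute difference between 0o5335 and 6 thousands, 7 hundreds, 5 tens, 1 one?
Convert 0o5335 (octal) → 5×512 + 3×64 + 3×8 + 5 = 2781 (decimal)
Convert 6 thousands, 7 hundreds, 5 tens, 1 one (place-value notation) → 6×1000 + 7×100 + 5×10 + 1 = 6751 (decimal)
Compute |2781 - 6751| = 3970
3970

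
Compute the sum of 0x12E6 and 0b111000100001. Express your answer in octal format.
Convert 0x12E6 (hexadecimal) → 1×4096 + 2×256 + 14×16 + 6 = 4838 (decimal)
Convert 0b111000100001 (binary) → 2048 + 1024 + 512 + 32 + 1 = 3617 (decimal)
Compute 4838 + 3617 = 8455
Convert 8455 (decimal) → 8455 = 2×4096 + 4×64 + 7 → 0o20407 (octal)
0o20407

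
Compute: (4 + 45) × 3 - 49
Parentheses first: 4 + 45 = 49
Multiply: 49 × 3 = 147
Subtract: 147 - 49 = 98
98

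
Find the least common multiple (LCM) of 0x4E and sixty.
Convert 0x4E (hexadecimal) → 4×16 + 14 = 78 (decimal)
Convert sixty (English words) → 60 (decimal)
Compute lcm(78, 60) = 780
780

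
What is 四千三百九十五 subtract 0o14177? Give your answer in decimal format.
Convert 四千三百九十五 (Chinese numeral) → 4×1000 + 3×100 + 9×10 + 5 = 4395 (decimal)
Convert 0o14177 (octal) → 1×4096 + 4×512 + 1×64 + 7×8 + 7 = 6271 (decimal)
Compute 4395 - 6271 = -1876
-1876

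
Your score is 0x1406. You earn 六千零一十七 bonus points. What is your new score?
Convert 0x1406 (hexadecimal) → 1×4096 + 4×256 + 6 = 5126 (decimal)
Convert 六千零一十七 (Chinese numeral) → 6×1000 + 1×10 + 7 = 6017 (decimal)
Compute 5126 + 6017 = 11143
11143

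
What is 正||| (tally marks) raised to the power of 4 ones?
Convert 正||| (tally marks) → 5 + 3 = 8 (decimal)
Convert 4 ones (place-value notation) → 4 (decimal)
Compute 8 ^ 4 = 4096
4096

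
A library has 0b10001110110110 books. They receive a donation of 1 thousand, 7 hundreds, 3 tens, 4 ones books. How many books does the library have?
Convert 0b10001110110110 (binary) → 8192 + 512 + 256 + 128 + 32 + 16 + 4 + 2 = 9142 (decimal)
Convert 1 thousand, 7 hundreds, 3 tens, 4 ones (place-value notation) → 1×1000 + 7×100 + 3×10 + 4 = 1734 (decimal)
Compute 9142 + 1734 = 10876
10876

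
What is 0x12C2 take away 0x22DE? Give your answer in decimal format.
Convert 0x12C2 (hexadecimal) → 1×4096 + 2×256 + 12×16 + 2 = 4802 (decimal)
Convert 0x22DE (hexadecimal) → 2×4096 + 2×256 + 13×16 + 14 = 8926 (decimal)
Compute 4802 - 8926 = -4124
-4124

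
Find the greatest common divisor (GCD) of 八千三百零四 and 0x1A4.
Convert 八千三百零四 (Chinese numeral) → 8×1000 + 3×100 + 4 = 8304 (decimal)
Convert 0x1A4 (hexadecimal) → 1×256 + 10×16 + 4 = 420 (decimal)
Compute gcd(8304, 420) = 12
12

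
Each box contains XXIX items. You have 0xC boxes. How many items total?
Convert XXIX (Roman numeral) → 10 + 10 + 9 = 29 (decimal)
Convert 0xC (hexadecimal) → 12 (decimal)
Compute 29 × 12 = 348
348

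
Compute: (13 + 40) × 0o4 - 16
Convert 0o4 (octal) → 4 (decimal)
Expression in decimal: (13 + 40) × 4 - 16
Parentheses first: 13 + 40 = 53
Multiply: 53 × 4 = 212
Subtract: 212 - 16 = 196
196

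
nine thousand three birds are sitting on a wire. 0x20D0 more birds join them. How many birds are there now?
Convert nine thousand three (English words) → 9×1000 + 3 = 9003 (decimal)
Convert 0x20D0 (hexadecimal) → 2×4096 + 13×16 = 8400 (decimal)
Compute 9003 + 8400 = 17403
17403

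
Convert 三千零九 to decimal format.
Convert 三千零九 (Chinese numeral) → 3×1000 + 9 = 3009 (decimal)
3009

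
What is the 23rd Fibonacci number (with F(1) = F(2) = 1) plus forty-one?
The 23rd Fibonacci number (with F(1) = F(2) = 1) = 28657
Convert forty-one (English words) → 41 (decimal)
Compute 28657 + 41 = 28698
28698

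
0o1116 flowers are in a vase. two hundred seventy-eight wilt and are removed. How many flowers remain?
Convert 0o1116 (octal) → 1×512 + 1×64 + 1×8 + 6 = 590 (decimal)
Convert two hundred seventy-eight (English words) → 2×100 + 78 = 278 (decimal)
Compute 590 - 278 = 312
312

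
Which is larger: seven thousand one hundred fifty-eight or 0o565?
Convert seven thousand one hundred fifty-eight (English words) → 7×1000 + 1×100 + 58 = 7158 (decimal)
Convert 0o565 (octal) → 5×64 + 6×8 + 5 = 373 (decimal)
Compare 7158 vs 373: larger = 7158
7158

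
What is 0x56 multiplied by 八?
Convert 0x56 (hexadecimal) → 5×16 + 6 = 86 (decimal)
Convert 八 (Chinese numeral) → 8 (decimal)
Compute 86 × 8 = 688
688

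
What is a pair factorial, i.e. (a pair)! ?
Convert a pair (colloquial) → 2 (decimal)
Compute 2! = 2
2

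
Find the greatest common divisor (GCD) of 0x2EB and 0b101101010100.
Convert 0x2EB (hexadecimal) → 2×256 + 14×16 + 11 = 747 (decimal)
Convert 0b101101010100 (binary) → 2048 + 512 + 256 + 64 + 16 + 4 = 2900 (decimal)
Compute gcd(747, 2900) = 1
1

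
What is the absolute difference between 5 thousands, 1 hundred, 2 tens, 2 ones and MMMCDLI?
Convert 5 thousands, 1 hundred, 2 tens, 2 ones (place-value notation) → 5×1000 + 1×100 + 2×10 + 2 = 5122 (decimal)
Convert MMMCDLI (Roman numeral) → 1000 + 1000 + 1000 + 400 + 50 + 1 = 3451 (decimal)
Compute |5122 - 3451| = 1671
1671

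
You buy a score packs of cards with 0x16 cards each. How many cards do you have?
Convert 0x16 (hexadecimal) → 1×16 + 6 = 22 (decimal)
Convert a score (colloquial) → 20 (decimal)
Compute 22 × 20 = 440
440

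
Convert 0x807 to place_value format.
Convert 0x807 (hexadecimal) → 8×256 + 7 = 2055 (decimal)
Convert 2055 (decimal) → 2055 = 2×1000 + 5×10 + 5 → 2 thousands, 5 tens, 5 ones (place-value notation)
2 thousands, 5 tens, 5 ones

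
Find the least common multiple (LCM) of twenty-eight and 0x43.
Convert twenty-eight (English words) → 28 (decimal)
Convert 0x43 (hexadecimal) → 4×16 + 3 = 67 (decimal)
Compute lcm(28, 67) = 1876
1876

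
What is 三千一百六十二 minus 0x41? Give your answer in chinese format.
Convert 三千一百六十二 (Chinese numeral) → 3×1000 + 1×100 + 6×10 + 2 = 3162 (decimal)
Convert 0x41 (hexadecimal) → 4×16 + 1 = 65 (decimal)
Compute 3162 - 65 = 3097
Convert 3097 (decimal) → 3097 = 3×1000 + 9×10 + 7 → 三千零九十七 (Chinese numeral)
三千零九十七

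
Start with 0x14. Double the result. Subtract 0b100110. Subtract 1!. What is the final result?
Convert 0x14 (hexadecimal) → 1×16 + 4 = 20 (decimal)
Start: 20
20 × 2 = 40
Convert 0b100110 (binary) → 32 + 4 + 2 = 38 (decimal)
40 - 38 = 2
Convert 1! (factorial) → 1 (decimal)
2 - 1 = 1
1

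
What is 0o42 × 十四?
Convert 0o42 (octal) → 4×8 + 2 = 34 (decimal)
Convert 十四 (Chinese numeral) → 1×10 + 4 = 14 (decimal)
Compute 34 × 14 = 476
476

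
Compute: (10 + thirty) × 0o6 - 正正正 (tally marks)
Convert thirty (English words) → 30 (decimal)
Convert 0o6 (octal) → 6 (decimal)
Convert 正正正 (tally marks) → 5 + 5 + 5 = 15 (decimal)
Expression in decimal: (10 + 30) × 6 - 15
Parentheses first: 10 + 30 = 40
Multiply: 40 × 6 = 240
Subtract: 240 - 15 = 225
225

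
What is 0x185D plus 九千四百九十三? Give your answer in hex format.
Convert 0x185D (hexadecimal) → 1×4096 + 8×256 + 5×16 + 13 = 6237 (decimal)
Convert 九千四百九十三 (Chinese numeral) → 9×1000 + 4×100 + 9×10 + 3 = 9493 (decimal)
Compute 6237 + 9493 = 15730
Convert 15730 (decimal) → 15730 = 3×4096 + 13×256 + 7×16 + 2 → 0x3D72 (hexadecimal)
0x3D72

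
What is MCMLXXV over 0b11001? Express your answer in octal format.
Convert MCMLXXV (Roman numeral) → 1000 + 900 + 50 + 10 + 10 + 5 = 1975 (decimal)
Convert 0b11001 (binary) → 16 + 8 + 1 = 25 (decimal)
Compute 1975 ÷ 25 = 79
Convert 79 (decimal) → 79 = 1×64 + 1×8 + 7 → 0o117 (octal)
0o117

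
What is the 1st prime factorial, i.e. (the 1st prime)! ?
Convert the 1st prime (prime index) → 2 (decimal)
Compute 2! = 2
2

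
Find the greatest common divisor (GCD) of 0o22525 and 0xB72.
Convert 0o22525 (octal) → 2×4096 + 2×512 + 5×64 + 2×8 + 5 = 9557 (decimal)
Convert 0xB72 (hexadecimal) → 11×256 + 7×16 + 2 = 2930 (decimal)
Compute gcd(9557, 2930) = 1
1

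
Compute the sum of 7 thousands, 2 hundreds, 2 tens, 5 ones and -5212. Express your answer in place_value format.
Convert 7 thousands, 2 hundreds, 2 tens, 5 ones (place-value notation) → 7×1000 + 2×100 + 2×10 + 5 = 7225 (decimal)
Compute 7225 + -5212 = 2013
Convert 2013 (decimal) → 2013 = 2×1000 + 1×10 + 3 → 2 thousands, 1 ten, 3 ones (place-value notation)
2 thousands, 1 ten, 3 ones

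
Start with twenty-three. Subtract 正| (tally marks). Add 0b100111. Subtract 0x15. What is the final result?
Convert twenty-three (English words) → 23 (decimal)
Start: 23
Convert 正| (tally marks) → 5 + 1 = 6 (decimal)
23 - 6 = 17
Convert 0b100111 (binary) → 32 + 4 + 2 + 1 = 39 (decimal)
17 + 39 = 56
Convert 0x15 (hexadecimal) → 1×16 + 5 = 21 (decimal)
56 - 21 = 35
35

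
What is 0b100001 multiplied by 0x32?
Convert 0b100001 (binary) → 32 + 1 = 33 (decimal)
Convert 0x32 (hexadecimal) → 3×16 + 2 = 50 (decimal)
Compute 33 × 50 = 1650
1650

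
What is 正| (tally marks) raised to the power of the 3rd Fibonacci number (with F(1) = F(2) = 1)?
Convert 正| (tally marks) → 5 + 1 = 6 (decimal)
Convert the 3rd Fibonacci number (with F(1) = F(2) = 1) (Fibonacci index) → 1, 1, 2 → 2 (decimal)
Compute 6 ^ 2 = 36
36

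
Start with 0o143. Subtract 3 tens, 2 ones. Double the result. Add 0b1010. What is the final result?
Convert 0o143 (octal) → 1×64 + 4×8 + 3 = 99 (decimal)
Start: 99
Convert 3 tens, 2 ones (place-value notation) → 3×10 + 2 = 32 (decimal)
99 - 32 = 67
67 × 2 = 134
Convert 0b1010 (binary) → 8 + 2 = 10 (decimal)
134 + 10 = 144
144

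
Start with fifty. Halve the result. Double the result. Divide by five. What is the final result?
Convert fifty (English words) → 50 (decimal)
Start: 50
50 ÷ 2 = 25
25 × 2 = 50
Convert five (English words) → 5 (decimal)
50 ÷ 5 = 10
10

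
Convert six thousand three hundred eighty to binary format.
Convert six thousand three hundred eighty (English words) → 6×1000 + 3×100 + 80 = 6380 (decimal)
Convert 6380 (decimal) → 6380 = 4096 + 2048 + 128 + 64 + 32 + 8 + 4 → 0b1100011101100 (binary)
0b1100011101100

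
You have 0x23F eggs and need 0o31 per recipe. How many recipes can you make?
Convert 0x23F (hexadecimal) → 2×256 + 3×16 + 15 = 575 (decimal)
Convert 0o31 (octal) → 3×8 + 1 = 25 (decimal)
Compute 575 ÷ 25 = 23
23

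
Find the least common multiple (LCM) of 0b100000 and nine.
Convert 0b100000 (binary) → 32 (decimal)
Convert nine (English words) → 9 (decimal)
Compute lcm(32, 9) = 288
288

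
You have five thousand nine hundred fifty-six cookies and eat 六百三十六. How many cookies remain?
Convert five thousand nine hundred fifty-six (English words) → 5×1000 + 9×100 + 56 = 5956 (decimal)
Convert 六百三十六 (Chinese numeral) → 6×100 + 3×10 + 6 = 636 (decimal)
Compute 5956 - 636 = 5320
5320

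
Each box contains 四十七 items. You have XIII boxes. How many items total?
Convert 四十七 (Chinese numeral) → 4×10 + 7 = 47 (decimal)
Convert XIII (Roman numeral) → 10 + 1 + 1 + 1 = 13 (decimal)
Compute 47 × 13 = 611
611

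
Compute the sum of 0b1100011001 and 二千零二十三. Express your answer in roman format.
Convert 0b1100011001 (binary) → 512 + 256 + 16 + 8 + 1 = 793 (decimal)
Convert 二千零二十三 (Chinese numeral) → 2×1000 + 2×10 + 3 = 2023 (decimal)
Compute 793 + 2023 = 2816
Convert 2816 (decimal) → 2816 = 1000 + 1000 + 500 + 100 + 100 + 100 + 10 + 5 + 1 → MMDCCCXVI (Roman numeral)
MMDCCCXVI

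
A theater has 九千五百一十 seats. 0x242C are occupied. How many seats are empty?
Convert 九千五百一十 (Chinese numeral) → 9×1000 + 5×100 + 1×10 = 9510 (decimal)
Convert 0x242C (hexadecimal) → 2×4096 + 4×256 + 2×16 + 12 = 9260 (decimal)
Compute 9510 - 9260 = 250
250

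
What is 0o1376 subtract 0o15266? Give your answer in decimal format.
Convert 0o1376 (octal) → 1×512 + 3×64 + 7×8 + 6 = 766 (decimal)
Convert 0o15266 (octal) → 1×4096 + 5×512 + 2×64 + 6×8 + 6 = 6838 (decimal)
Compute 766 - 6838 = -6072
-6072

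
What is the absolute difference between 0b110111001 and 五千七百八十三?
Convert 0b110111001 (binary) → 256 + 128 + 32 + 16 + 8 + 1 = 441 (decimal)
Convert 五千七百八十三 (Chinese numeral) → 5×1000 + 7×100 + 8×10 + 3 = 5783 (decimal)
Compute |441 - 5783| = 5342
5342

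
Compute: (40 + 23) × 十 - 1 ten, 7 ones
Convert 十 (Chinese numeral) → 1×10 = 10 (decimal)
Convert 1 ten, 7 ones (place-value notation) → 1×10 + 7 = 17 (decimal)
Expression in decimal: (40 + 23) × 10 - 17
Parentheses first: 40 + 23 = 63
Multiply: 63 × 10 = 630
Subtract: 630 - 17 = 613
613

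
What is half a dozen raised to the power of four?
Convert half a dozen (colloquial) → 6 (decimal)
Convert four (English words) → 4 (decimal)
Compute 6 ^ 4 = 1296
1296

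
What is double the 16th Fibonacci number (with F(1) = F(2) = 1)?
The 16th Fibonacci number (with F(1) = F(2) = 1) = 987
Compute 987 × 2 = 1974
1974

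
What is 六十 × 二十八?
Convert 六十 (Chinese numeral) → 6×10 = 60 (decimal)
Convert 二十八 (Chinese numeral) → 2×10 + 8 = 28 (decimal)
Compute 60 × 28 = 1680
1680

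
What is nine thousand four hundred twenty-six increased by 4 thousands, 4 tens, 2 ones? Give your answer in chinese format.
Convert nine thousand four hundred twenty-six (English words) → 9×1000 + 4×100 + 26 = 9426 (decimal)
Convert 4 thousands, 4 tens, 2 ones (place-value notation) → 4×1000 + 4×10 + 2 = 4042 (decimal)
Compute 9426 + 4042 = 13468
Convert 13468 (decimal) → 13468 = 1×10000 + 3×1000 + 4×100 + 6×10 + 8 → 一万三千四百六十八 (Chinese numeral)
一万三千四百六十八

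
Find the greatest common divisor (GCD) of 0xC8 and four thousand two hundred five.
Convert 0xC8 (hexadecimal) → 12×16 + 8 = 200 (decimal)
Convert four thousand two hundred five (English words) → 4×1000 + 2×100 + 5 = 4205 (decimal)
Compute gcd(200, 4205) = 5
5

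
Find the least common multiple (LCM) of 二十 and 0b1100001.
Convert 二十 (Chinese numeral) → 2×10 = 20 (decimal)
Convert 0b1100001 (binary) → 64 + 32 + 1 = 97 (decimal)
Compute lcm(20, 97) = 1940
1940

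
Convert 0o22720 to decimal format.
Convert 0o22720 (octal) → 2×4096 + 2×512 + 7×64 + 2×8 = 9680 (decimal)
9680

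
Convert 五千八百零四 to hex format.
Convert 五千八百零四 (Chinese numeral) → 5×1000 + 8×100 + 4 = 5804 (decimal)
Convert 5804 (decimal) → 5804 = 1×4096 + 6×256 + 10×16 + 12 → 0x16AC (hexadecimal)
0x16AC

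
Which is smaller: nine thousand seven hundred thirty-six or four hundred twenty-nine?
Convert nine thousand seven hundred thirty-six (English words) → 9×1000 + 7×100 + 36 = 9736 (decimal)
Convert four hundred twenty-nine (English words) → 4×100 + 29 = 429 (decimal)
Compare 9736 vs 429: smaller = 429
429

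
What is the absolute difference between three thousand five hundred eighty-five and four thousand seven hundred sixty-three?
Convert three thousand five hundred eighty-five (English words) → 3×1000 + 5×100 + 85 = 3585 (decimal)
Convert four thousand seven hundred sixty-three (English words) → 4×1000 + 7×100 + 63 = 4763 (decimal)
Compute |3585 - 4763| = 1178
1178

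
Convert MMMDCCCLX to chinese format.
Convert MMMDCCCLX (Roman numeral) → 1000 + 1000 + 1000 + 500 + 100 + 100 + 100 + 50 + 10 = 3860 (decimal)
Convert 3860 (decimal) → 3860 = 3×1000 + 8×100 + 6×10 → 三千八百六十 (Chinese numeral)
三千八百六十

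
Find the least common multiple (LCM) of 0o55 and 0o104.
Convert 0o55 (octal) → 5×8 + 5 = 45 (decimal)
Convert 0o104 (octal) → 1×64 + 4 = 68 (decimal)
Compute lcm(45, 68) = 3060
3060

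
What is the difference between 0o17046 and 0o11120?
Convert 0o17046 (octal) → 1×4096 + 7×512 + 4×8 + 6 = 7718 (decimal)
Convert 0o11120 (octal) → 1×4096 + 1×512 + 1×64 + 2×8 = 4688 (decimal)
Difference: |7718 - 4688| = 3030
3030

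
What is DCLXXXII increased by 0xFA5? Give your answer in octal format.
Convert DCLXXXII (Roman numeral) → 500 + 100 + 50 + 10 + 10 + 10 + 1 + 1 = 682 (decimal)
Convert 0xFA5 (hexadecimal) → 15×256 + 10×16 + 5 = 4005 (decimal)
Compute 682 + 4005 = 4687
Convert 4687 (decimal) → 4687 = 1×4096 + 1×512 + 1×64 + 1×8 + 7 → 0o11117 (octal)
0o11117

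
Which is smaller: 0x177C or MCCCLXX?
Convert 0x177C (hexadecimal) → 1×4096 + 7×256 + 7×16 + 12 = 6012 (decimal)
Convert MCCCLXX (Roman numeral) → 1000 + 100 + 100 + 100 + 50 + 10 + 10 = 1370 (decimal)
Compare 6012 vs 1370: smaller = 1370
1370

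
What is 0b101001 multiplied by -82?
Convert 0b101001 (binary) → 32 + 8 + 1 = 41 (decimal)
Compute 41 × -82 = -3362
-3362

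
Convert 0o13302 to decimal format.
Convert 0o13302 (octal) → 1×4096 + 3×512 + 3×64 + 2 = 5826 (decimal)
5826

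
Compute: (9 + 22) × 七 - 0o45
Convert 七 (Chinese numeral) → 7 (decimal)
Convert 0o45 (octal) → 4×8 + 5 = 37 (decimal)
Expression in decimal: (9 + 22) × 7 - 37
Parentheses first: 9 + 22 = 31
Multiply: 31 × 7 = 217
Subtract: 217 - 37 = 180
180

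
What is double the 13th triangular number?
The 13th triangular number = 13×14/2 = 91
Compute 91 × 2 = 182
182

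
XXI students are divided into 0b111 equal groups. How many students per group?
Convert XXI (Roman numeral) → 10 + 10 + 1 = 21 (decimal)
Convert 0b111 (binary) → 4 + 2 + 1 = 7 (decimal)
Compute 21 ÷ 7 = 3
3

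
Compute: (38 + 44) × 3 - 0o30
Convert 0o30 (octal) → 3×8 = 24 (decimal)
Expression in decimal: (38 + 44) × 3 - 24
Parentheses first: 38 + 44 = 82
Multiply: 82 × 3 = 246
Subtract: 246 - 24 = 222
222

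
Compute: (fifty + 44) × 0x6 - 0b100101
Convert fifty (English words) → 50 (decimal)
Convert 0x6 (hexadecimal) → 6 (decimal)
Convert 0b100101 (binary) → 32 + 4 + 1 = 37 (decimal)
Expression in decimal: (50 + 44) × 6 - 37
Parentheses first: 50 + 44 = 94
Multiply: 94 × 6 = 564
Subtract: 564 - 37 = 527
527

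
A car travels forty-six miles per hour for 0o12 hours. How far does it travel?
Convert forty-six (English words) → 46 (decimal)
Convert 0o12 (octal) → 1×8 + 2 = 10 (decimal)
Compute 46 × 10 = 460
460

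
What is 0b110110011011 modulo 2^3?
Convert 0b110110011011 (binary) → 2048 + 1024 + 256 + 128 + 16 + 8 + 2 + 1 = 3483 (decimal)
Convert 2^3 (power) → 8 (decimal)
Compute 3483 mod 8 = 3
3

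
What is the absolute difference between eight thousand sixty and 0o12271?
Convert eight thousand sixty (English words) → 8×1000 + 60 = 8060 (decimal)
Convert 0o12271 (octal) → 1×4096 + 2×512 + 2×64 + 7×8 + 1 = 5305 (decimal)
Compute |8060 - 5305| = 2755
2755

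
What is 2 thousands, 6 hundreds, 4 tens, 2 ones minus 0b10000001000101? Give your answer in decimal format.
Convert 2 thousands, 6 hundreds, 4 tens, 2 ones (place-value notation) → 2×1000 + 6×100 + 4×10 + 2 = 2642 (decimal)
Convert 0b10000001000101 (binary) → 8192 + 64 + 4 + 1 = 8261 (decimal)
Compute 2642 - 8261 = -5619
-5619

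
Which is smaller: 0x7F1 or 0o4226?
Convert 0x7F1 (hexadecimal) → 7×256 + 15×16 + 1 = 2033 (decimal)
Convert 0o4226 (octal) → 4×512 + 2×64 + 2×8 + 6 = 2198 (decimal)
Compare 2033 vs 2198: smaller = 2033
2033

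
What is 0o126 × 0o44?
Convert 0o126 (octal) → 1×64 + 2×8 + 6 = 86 (decimal)
Convert 0o44 (octal) → 4×8 + 4 = 36 (decimal)
Compute 86 × 36 = 3096
3096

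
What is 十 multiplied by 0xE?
Convert 十 (Chinese numeral) → 1×10 = 10 (decimal)
Convert 0xE (hexadecimal) → 14 (decimal)
Compute 10 × 14 = 140
140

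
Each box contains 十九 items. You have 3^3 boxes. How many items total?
Convert 十九 (Chinese numeral) → 1×10 + 9 = 19 (decimal)
Convert 3^3 (power) → 27 (decimal)
Compute 19 × 27 = 513
513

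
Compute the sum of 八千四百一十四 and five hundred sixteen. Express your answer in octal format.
Convert 八千四百一十四 (Chinese numeral) → 8×1000 + 4×100 + 1×10 + 4 = 8414 (decimal)
Convert five hundred sixteen (English words) → 5×100 + 16 = 516 (decimal)
Compute 8414 + 516 = 8930
Convert 8930 (decimal) → 8930 = 2×4096 + 1×512 + 3×64 + 4×8 + 2 → 0o21342 (octal)
0o21342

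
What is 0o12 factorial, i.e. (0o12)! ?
Convert 0o12 (octal) → 1×8 + 2 = 10 (decimal)
Compute 10! = 3628800
3628800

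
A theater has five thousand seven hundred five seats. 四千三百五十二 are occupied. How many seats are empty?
Convert five thousand seven hundred five (English words) → 5×1000 + 7×100 + 5 = 5705 (decimal)
Convert 四千三百五十二 (Chinese numeral) → 4×1000 + 3×100 + 5×10 + 2 = 4352 (decimal)
Compute 5705 - 4352 = 1353
1353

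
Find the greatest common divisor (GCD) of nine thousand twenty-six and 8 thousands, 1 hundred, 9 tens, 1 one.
Convert nine thousand twenty-six (English words) → 9×1000 + 26 = 9026 (decimal)
Convert 8 thousands, 1 hundred, 9 tens, 1 one (place-value notation) → 8×1000 + 1×100 + 9×10 + 1 = 8191 (decimal)
Compute gcd(9026, 8191) = 1
1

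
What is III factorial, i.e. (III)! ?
Convert III (Roman numeral) → 1 + 1 + 1 = 3 (decimal)
Compute 3! = 6
6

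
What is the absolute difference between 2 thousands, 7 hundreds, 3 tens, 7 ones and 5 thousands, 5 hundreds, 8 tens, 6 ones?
Convert 2 thousands, 7 hundreds, 3 tens, 7 ones (place-value notation) → 2×1000 + 7×100 + 3×10 + 7 = 2737 (decimal)
Convert 5 thousands, 5 hundreds, 8 tens, 6 ones (place-value notation) → 5×1000 + 5×100 + 8×10 + 6 = 5586 (decimal)
Compute |2737 - 5586| = 2849
2849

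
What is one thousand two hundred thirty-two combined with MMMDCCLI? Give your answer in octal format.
Convert one thousand two hundred thirty-two (English words) → 1×1000 + 2×100 + 32 = 1232 (decimal)
Convert MMMDCCLI (Roman numeral) → 1000 + 1000 + 1000 + 500 + 100 + 100 + 50 + 1 = 3751 (decimal)
Compute 1232 + 3751 = 4983
Convert 4983 (decimal) → 4983 = 1×4096 + 1×512 + 5×64 + 6×8 + 7 → 0o11567 (octal)
0o11567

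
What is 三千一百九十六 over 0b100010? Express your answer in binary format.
Convert 三千一百九十六 (Chinese numeral) → 3×1000 + 1×100 + 9×10 + 6 = 3196 (decimal)
Convert 0b100010 (binary) → 32 + 2 = 34 (decimal)
Compute 3196 ÷ 34 = 94
Convert 94 (decimal) → 94 = 64 + 16 + 8 + 4 + 2 → 0b1011110 (binary)
0b1011110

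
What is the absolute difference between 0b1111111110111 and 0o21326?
Convert 0b1111111110111 (binary) → 4096 + 2048 + 1024 + 512 + 256 + 128 + 64 + 32 + 16 + 4 + 2 + 1 = 8183 (decimal)
Convert 0o21326 (octal) → 2×4096 + 1×512 + 3×64 + 2×8 + 6 = 8918 (decimal)
Compute |8183 - 8918| = 735
735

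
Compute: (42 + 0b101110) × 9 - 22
Convert 0b101110 (binary) → 32 + 8 + 4 + 2 = 46 (decimal)
Expression in decimal: (42 + 46) × 9 - 22
Parentheses first: 42 + 46 = 88
Multiply: 88 × 9 = 792
Subtract: 792 - 22 = 770
770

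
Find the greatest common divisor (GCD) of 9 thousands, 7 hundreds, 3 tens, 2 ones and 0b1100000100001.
Convert 9 thousands, 7 hundreds, 3 tens, 2 ones (place-value notation) → 9×1000 + 7×100 + 3×10 + 2 = 9732 (decimal)
Convert 0b1100000100001 (binary) → 4096 + 2048 + 32 + 1 = 6177 (decimal)
Compute gcd(9732, 6177) = 3
3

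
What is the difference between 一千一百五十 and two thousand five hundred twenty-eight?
Convert 一千一百五十 (Chinese numeral) → 1×1000 + 1×100 + 5×10 = 1150 (decimal)
Convert two thousand five hundred twenty-eight (English words) → 2×1000 + 5×100 + 28 = 2528 (decimal)
Difference: |1150 - 2528| = 1378
1378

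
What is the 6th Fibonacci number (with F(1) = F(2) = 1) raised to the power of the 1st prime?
Convert the 6th Fibonacci number (with F(1) = F(2) = 1) (Fibonacci index) → 1, 1, 2, 3, 5, 8 → 8 (decimal)
Convert the 1st prime (prime index) → 2 (decimal)
Compute 8 ^ 2 = 64
64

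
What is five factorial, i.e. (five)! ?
Convert five (English words) → 5 (decimal)
Compute 5! = 120
120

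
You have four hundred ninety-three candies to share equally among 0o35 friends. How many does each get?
Convert four hundred ninety-three (English words) → 4×100 + 93 = 493 (decimal)
Convert 0o35 (octal) → 3×8 + 5 = 29 (decimal)
Compute 493 ÷ 29 = 17
17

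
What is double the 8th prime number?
The 8th prime number = 19
Compute 19 × 2 = 38
38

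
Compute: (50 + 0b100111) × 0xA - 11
Convert 0b100111 (binary) → 32 + 4 + 2 + 1 = 39 (decimal)
Convert 0xA (hexadecimal) → 10 (decimal)
Expression in decimal: (50 + 39) × 10 - 11
Parentheses first: 50 + 39 = 89
Multiply: 89 × 10 = 890
Subtract: 890 - 11 = 879
879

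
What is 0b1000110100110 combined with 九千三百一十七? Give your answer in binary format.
Convert 0b1000110100110 (binary) → 4096 + 256 + 128 + 32 + 4 + 2 = 4518 (decimal)
Convert 九千三百一十七 (Chinese numeral) → 9×1000 + 3×100 + 1×10 + 7 = 9317 (decimal)
Compute 4518 + 9317 = 13835
Convert 13835 (decimal) → 13835 = 8192 + 4096 + 1024 + 512 + 8 + 2 + 1 → 0b11011000001011 (binary)
0b11011000001011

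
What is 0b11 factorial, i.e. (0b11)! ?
Convert 0b11 (binary) → 2 + 1 = 3 (decimal)
Compute 3! = 6
6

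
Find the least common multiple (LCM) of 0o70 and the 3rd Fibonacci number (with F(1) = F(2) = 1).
Convert 0o70 (octal) → 7×8 = 56 (decimal)
Convert the 3rd Fibonacci number (with F(1) = F(2) = 1) (Fibonacci index) → 1, 1, 2 → 2 (decimal)
Compute lcm(56, 2) = 56
56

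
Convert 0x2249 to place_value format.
Convert 0x2249 (hexadecimal) → 2×4096 + 2×256 + 4×16 + 9 = 8777 (decimal)
Convert 8777 (decimal) → 8777 = 8×1000 + 7×100 + 7×10 + 7 → 8 thousands, 7 hundreds, 7 tens, 7 ones (place-value notation)
8 thousands, 7 hundreds, 7 tens, 7 ones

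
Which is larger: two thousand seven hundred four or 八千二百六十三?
Convert two thousand seven hundred four (English words) → 2×1000 + 7×100 + 4 = 2704 (decimal)
Convert 八千二百六十三 (Chinese numeral) → 8×1000 + 2×100 + 6×10 + 3 = 8263 (decimal)
Compare 2704 vs 8263: larger = 8263
8263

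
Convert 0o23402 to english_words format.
Convert 0o23402 (octal) → 2×4096 + 3×512 + 4×64 + 2 = 9986 (decimal)
Convert 9986 (decimal) → 9986 = 9×1000 + 9×100 + 86 → nine thousand nine hundred eighty-six (English words)
nine thousand nine hundred eighty-six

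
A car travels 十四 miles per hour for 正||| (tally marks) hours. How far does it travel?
Convert 十四 (Chinese numeral) → 1×10 + 4 = 14 (decimal)
Convert 正||| (tally marks) → 5 + 3 = 8 (decimal)
Compute 14 × 8 = 112
112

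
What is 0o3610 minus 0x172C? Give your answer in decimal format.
Convert 0o3610 (octal) → 3×512 + 6×64 + 1×8 = 1928 (decimal)
Convert 0x172C (hexadecimal) → 1×4096 + 7×256 + 2×16 + 12 = 5932 (decimal)
Compute 1928 - 5932 = -4004
-4004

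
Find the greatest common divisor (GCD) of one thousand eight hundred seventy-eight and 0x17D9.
Convert one thousand eight hundred seventy-eight (English words) → 1×1000 + 8×100 + 78 = 1878 (decimal)
Convert 0x17D9 (hexadecimal) → 1×4096 + 7×256 + 13×16 + 9 = 6105 (decimal)
Compute gcd(1878, 6105) = 3
3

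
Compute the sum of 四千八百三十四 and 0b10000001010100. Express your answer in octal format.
Convert 四千八百三十四 (Chinese numeral) → 4×1000 + 8×100 + 3×10 + 4 = 4834 (decimal)
Convert 0b10000001010100 (binary) → 8192 + 64 + 16 + 4 = 8276 (decimal)
Compute 4834 + 8276 = 13110
Convert 13110 (decimal) → 13110 = 3×4096 + 1×512 + 4×64 + 6×8 + 6 → 0o31466 (octal)
0o31466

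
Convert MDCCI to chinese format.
Convert MDCCI (Roman numeral) → 1000 + 500 + 100 + 100 + 1 = 1701 (decimal)
Convert 1701 (decimal) → 1701 = 1×1000 + 7×100 + 1 → 一千七百零一 (Chinese numeral)
一千七百零一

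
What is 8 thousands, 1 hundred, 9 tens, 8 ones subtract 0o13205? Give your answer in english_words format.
Convert 8 thousands, 1 hundred, 9 tens, 8 ones (place-value notation) → 8×1000 + 1×100 + 9×10 + 8 = 8198 (decimal)
Convert 0o13205 (octal) → 1×4096 + 3×512 + 2×64 + 5 = 5765 (decimal)
Compute 8198 - 5765 = 2433
Convert 2433 (decimal) → 2433 = 2×1000 + 4×100 + 33 → two thousand four hundred thirty-three (English words)
two thousand four hundred thirty-three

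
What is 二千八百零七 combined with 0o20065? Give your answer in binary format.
Convert 二千八百零七 (Chinese numeral) → 2×1000 + 8×100 + 7 = 2807 (decimal)
Convert 0o20065 (octal) → 2×4096 + 6×8 + 5 = 8245 (decimal)
Compute 2807 + 8245 = 11052
Convert 11052 (decimal) → 11052 = 8192 + 2048 + 512 + 256 + 32 + 8 + 4 → 0b10101100101100 (binary)
0b10101100101100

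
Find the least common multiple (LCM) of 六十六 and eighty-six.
Convert 六十六 (Chinese numeral) → 6×10 + 6 = 66 (decimal)
Convert eighty-six (English words) → 86 (decimal)
Compute lcm(66, 86) = 2838
2838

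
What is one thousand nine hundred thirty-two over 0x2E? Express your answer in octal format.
Convert one thousand nine hundred thirty-two (English words) → 1×1000 + 9×100 + 32 = 1932 (decimal)
Convert 0x2E (hexadecimal) → 2×16 + 14 = 46 (decimal)
Compute 1932 ÷ 46 = 42
Convert 42 (decimal) → 42 = 5×8 + 2 → 0o52 (octal)
0o52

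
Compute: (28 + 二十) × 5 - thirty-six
Convert 二十 (Chinese numeral) → 2×10 = 20 (decimal)
Convert thirty-six (English words) → 36 (decimal)
Expression in decimal: (28 + 20) × 5 - 36
Parentheses first: 28 + 20 = 48
Multiply: 48 × 5 = 240
Subtract: 240 - 36 = 204
204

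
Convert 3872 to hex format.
Convert 3872 (decimal) → 3872 = 15×256 + 2×16 → 0xF20 (hexadecimal)
0xF20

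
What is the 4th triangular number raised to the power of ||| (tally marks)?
Convert the 4th triangular number (triangular index) → 4×5/2 = 10 (decimal)
Convert ||| (tally marks) → 3 (decimal)
Compute 10 ^ 3 = 1000
1000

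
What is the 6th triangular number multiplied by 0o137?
Convert the 6th triangular number (triangular index) → 6×7/2 = 21 (decimal)
Convert 0o137 (octal) → 1×64 + 3×8 + 7 = 95 (decimal)
Compute 21 × 95 = 1995
1995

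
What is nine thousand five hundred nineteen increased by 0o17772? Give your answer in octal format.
Convert nine thousand five hundred nineteen (English words) → 9×1000 + 5×100 + 19 = 9519 (decimal)
Convert 0o17772 (octal) → 1×4096 + 7×512 + 7×64 + 7×8 + 2 = 8186 (decimal)
Compute 9519 + 8186 = 17705
Convert 17705 (decimal) → 17705 = 4×4096 + 2×512 + 4×64 + 5×8 + 1 → 0o42451 (octal)
0o42451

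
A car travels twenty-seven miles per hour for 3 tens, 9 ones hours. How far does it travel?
Convert twenty-seven (English words) → 27 (decimal)
Convert 3 tens, 9 ones (place-value notation) → 3×10 + 9 = 39 (decimal)
Compute 27 × 39 = 1053
1053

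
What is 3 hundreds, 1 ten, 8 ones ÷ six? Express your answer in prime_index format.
Convert 3 hundreds, 1 ten, 8 ones (place-value notation) → 3×100 + 1×10 + 8 = 318 (decimal)
Convert six (English words) → 6 (decimal)
Compute 318 ÷ 6 = 53
Convert 53 (decimal) → the 16th prime (prime index)
the 16th prime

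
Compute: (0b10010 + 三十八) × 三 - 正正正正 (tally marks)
Convert 0b10010 (binary) → 16 + 2 = 18 (decimal)
Convert 三十八 (Chinese numeral) → 3×10 + 8 = 38 (decimal)
Convert 三 (Chinese numeral) → 3 (decimal)
Convert 正正正正 (tally marks) → 5 + 5 + 5 + 5 = 20 (decimal)
Expression in decimal: (18 + 38) × 3 - 20
Parentheses first: 18 + 38 = 56
Multiply: 56 × 3 = 168
Subtract: 168 - 20 = 148
148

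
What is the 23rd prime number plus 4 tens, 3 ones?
The 23rd prime number = 83
Convert 4 tens, 3 ones (place-value notation) → 4×10 + 3 = 43 (decimal)
Compute 83 + 43 = 126
126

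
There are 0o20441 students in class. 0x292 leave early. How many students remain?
Convert 0o20441 (octal) → 2×4096 + 4×64 + 4×8 + 1 = 8481 (decimal)
Convert 0x292 (hexadecimal) → 2×256 + 9×16 + 2 = 658 (decimal)
Compute 8481 - 658 = 7823
7823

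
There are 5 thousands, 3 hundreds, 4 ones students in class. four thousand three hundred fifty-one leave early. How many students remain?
Convert 5 thousands, 3 hundreds, 4 ones (place-value notation) → 5×1000 + 3×100 + 4 = 5304 (decimal)
Convert four thousand three hundred fifty-one (English words) → 4×1000 + 3×100 + 51 = 4351 (decimal)
Compute 5304 - 4351 = 953
953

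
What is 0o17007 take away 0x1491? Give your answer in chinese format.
Convert 0o17007 (octal) → 1×4096 + 7×512 + 7 = 7687 (decimal)
Convert 0x1491 (hexadecimal) → 1×4096 + 4×256 + 9×16 + 1 = 5265 (decimal)
Compute 7687 - 5265 = 2422
Convert 2422 (decimal) → 2422 = 2×1000 + 4×100 + 2×10 + 2 → 二千四百二十二 (Chinese numeral)
二千四百二十二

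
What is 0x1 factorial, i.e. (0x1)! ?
Convert 0x1 (hexadecimal) → 1 (decimal)
Compute 1! = 1
1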